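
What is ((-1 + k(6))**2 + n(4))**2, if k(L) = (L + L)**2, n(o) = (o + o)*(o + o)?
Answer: 420783169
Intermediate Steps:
n(o) = 4*o**2 (n(o) = (2*o)*(2*o) = 4*o**2)
k(L) = 4*L**2 (k(L) = (2*L)**2 = 4*L**2)
((-1 + k(6))**2 + n(4))**2 = ((-1 + 4*6**2)**2 + 4*4**2)**2 = ((-1 + 4*36)**2 + 4*16)**2 = ((-1 + 144)**2 + 64)**2 = (143**2 + 64)**2 = (20449 + 64)**2 = 20513**2 = 420783169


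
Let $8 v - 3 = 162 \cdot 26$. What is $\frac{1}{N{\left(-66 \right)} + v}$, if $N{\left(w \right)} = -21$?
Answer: $\frac{8}{4047} \approx 0.0019768$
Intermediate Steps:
$v = \frac{4215}{8}$ ($v = \frac{3}{8} + \frac{162 \cdot 26}{8} = \frac{3}{8} + \frac{1}{8} \cdot 4212 = \frac{3}{8} + \frac{1053}{2} = \frac{4215}{8} \approx 526.88$)
$\frac{1}{N{\left(-66 \right)} + v} = \frac{1}{-21 + \frac{4215}{8}} = \frac{1}{\frac{4047}{8}} = \frac{8}{4047}$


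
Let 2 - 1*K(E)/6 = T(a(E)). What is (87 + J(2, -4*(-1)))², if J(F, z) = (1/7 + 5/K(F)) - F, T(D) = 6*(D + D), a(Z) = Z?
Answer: 6183777769/853776 ≈ 7242.9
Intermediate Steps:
T(D) = 12*D (T(D) = 6*(2*D) = 12*D)
K(E) = 12 - 72*E
J(F, z) = ⅐ - F + 5/(12 - 72*F) (J(F, z) = (1/7 + 5/(12 - 72*F)) - F = (1*(⅐) + 5/(12 - 72*F)) - F = (⅐ + 5/(12 - 72*F)) - F = ⅐ - F + 5/(12 - 72*F))
(87 + J(2, -4*(-1)))² = (87 + (-47 - 504*2² + 156*2)/(84*(-1 + 6*2)))² = (87 + (-47 - 504*4 + 312)/(84*(-1 + 12)))² = (87 + (1/84)*(-47 - 2016 + 312)/11)² = (87 + (1/84)*(1/11)*(-1751))² = (87 - 1751/924)² = (78637/924)² = 6183777769/853776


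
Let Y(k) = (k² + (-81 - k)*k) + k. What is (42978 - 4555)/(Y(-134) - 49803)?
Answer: -3493/3553 ≈ -0.98311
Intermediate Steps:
Y(k) = k + k² + k*(-81 - k) (Y(k) = (k² + k*(-81 - k)) + k = k + k² + k*(-81 - k))
(42978 - 4555)/(Y(-134) - 49803) = (42978 - 4555)/(-80*(-134) - 49803) = 38423/(10720 - 49803) = 38423/(-39083) = 38423*(-1/39083) = -3493/3553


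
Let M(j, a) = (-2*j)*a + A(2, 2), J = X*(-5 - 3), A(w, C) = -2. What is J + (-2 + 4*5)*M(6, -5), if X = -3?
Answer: 1068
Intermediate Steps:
J = 24 (J = -3*(-5 - 3) = -3*(-8) = 24)
M(j, a) = -2 - 2*a*j (M(j, a) = (-2*j)*a - 2 = -2*a*j - 2 = -2 - 2*a*j)
J + (-2 + 4*5)*M(6, -5) = 24 + (-2 + 4*5)*(-2 - 2*(-5)*6) = 24 + (-2 + 20)*(-2 + 60) = 24 + 18*58 = 24 + 1044 = 1068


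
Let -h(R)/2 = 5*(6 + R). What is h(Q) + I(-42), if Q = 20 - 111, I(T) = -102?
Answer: 748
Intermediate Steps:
Q = -91
h(R) = -60 - 10*R (h(R) = -10*(6 + R) = -2*(30 + 5*R) = -60 - 10*R)
h(Q) + I(-42) = (-60 - 10*(-91)) - 102 = (-60 + 910) - 102 = 850 - 102 = 748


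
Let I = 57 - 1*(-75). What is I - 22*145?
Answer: -3058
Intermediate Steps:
I = 132 (I = 57 + 75 = 132)
I - 22*145 = 132 - 22*145 = 132 - 3190 = -3058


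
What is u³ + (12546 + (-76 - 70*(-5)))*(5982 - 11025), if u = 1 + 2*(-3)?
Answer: -64651385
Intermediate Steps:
u = -5 (u = 1 - 6 = -5)
u³ + (12546 + (-76 - 70*(-5)))*(5982 - 11025) = (-5)³ + (12546 + (-76 - 70*(-5)))*(5982 - 11025) = -125 + (12546 + (-76 + 350))*(-5043) = -125 + (12546 + 274)*(-5043) = -125 + 12820*(-5043) = -125 - 64651260 = -64651385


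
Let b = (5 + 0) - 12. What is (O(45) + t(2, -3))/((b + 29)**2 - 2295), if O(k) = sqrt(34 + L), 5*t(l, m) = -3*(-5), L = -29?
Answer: -3/1811 - sqrt(5)/1811 ≈ -0.0028913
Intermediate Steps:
t(l, m) = 3 (t(l, m) = (-3*(-5))/5 = (1/5)*15 = 3)
b = -7 (b = 5 - 12 = -7)
O(k) = sqrt(5) (O(k) = sqrt(34 - 29) = sqrt(5))
(O(45) + t(2, -3))/((b + 29)**2 - 2295) = (sqrt(5) + 3)/((-7 + 29)**2 - 2295) = (3 + sqrt(5))/(22**2 - 2295) = (3 + sqrt(5))/(484 - 2295) = (3 + sqrt(5))/(-1811) = (3 + sqrt(5))*(-1/1811) = -3/1811 - sqrt(5)/1811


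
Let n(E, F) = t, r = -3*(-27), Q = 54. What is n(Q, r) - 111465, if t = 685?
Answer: -110780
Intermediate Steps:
r = 81
n(E, F) = 685
n(Q, r) - 111465 = 685 - 111465 = -110780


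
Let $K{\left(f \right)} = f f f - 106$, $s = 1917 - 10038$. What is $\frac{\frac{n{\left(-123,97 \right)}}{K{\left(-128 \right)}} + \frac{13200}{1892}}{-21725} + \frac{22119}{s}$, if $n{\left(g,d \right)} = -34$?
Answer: $- \frac{7223464483650692}{2651785310375025} \approx -2.724$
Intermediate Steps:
$s = -8121$
$K{\left(f \right)} = -106 + f^{3}$ ($K{\left(f \right)} = f^{2} f - 106 = f^{3} - 106 = -106 + f^{3}$)
$\frac{\frac{n{\left(-123,97 \right)}}{K{\left(-128 \right)}} + \frac{13200}{1892}}{-21725} + \frac{22119}{s} = \frac{- \frac{34}{-106 + \left(-128\right)^{3}} + \frac{13200}{1892}}{-21725} + \frac{22119}{-8121} = \left(- \frac{34}{-106 - 2097152} + 13200 \cdot \frac{1}{1892}\right) \left(- \frac{1}{21725}\right) + 22119 \left(- \frac{1}{8121}\right) = \left(- \frac{34}{-2097258} + \frac{300}{43}\right) \left(- \frac{1}{21725}\right) - \frac{7373}{2707} = \left(\left(-34\right) \left(- \frac{1}{2097258}\right) + \frac{300}{43}\right) \left(- \frac{1}{21725}\right) - \frac{7373}{2707} = \left(\frac{17}{1048629} + \frac{300}{43}\right) \left(- \frac{1}{21725}\right) - \frac{7373}{2707} = \frac{314589431}{45091047} \left(- \frac{1}{21725}\right) - \frac{7373}{2707} = - \frac{314589431}{979602996075} - \frac{7373}{2707} = - \frac{7223464483650692}{2651785310375025}$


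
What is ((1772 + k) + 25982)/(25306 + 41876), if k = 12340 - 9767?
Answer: 10109/22394 ≈ 0.45142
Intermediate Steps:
k = 2573
((1772 + k) + 25982)/(25306 + 41876) = ((1772 + 2573) + 25982)/(25306 + 41876) = (4345 + 25982)/67182 = 30327*(1/67182) = 10109/22394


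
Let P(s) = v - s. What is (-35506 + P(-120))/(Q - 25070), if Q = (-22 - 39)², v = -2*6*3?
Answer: 35422/21349 ≈ 1.6592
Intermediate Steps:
v = -36 (v = -12*3 = -36)
Q = 3721 (Q = (-61)² = 3721)
P(s) = -36 - s
(-35506 + P(-120))/(Q - 25070) = (-35506 + (-36 - 1*(-120)))/(3721 - 25070) = (-35506 + (-36 + 120))/(-21349) = (-35506 + 84)*(-1/21349) = -35422*(-1/21349) = 35422/21349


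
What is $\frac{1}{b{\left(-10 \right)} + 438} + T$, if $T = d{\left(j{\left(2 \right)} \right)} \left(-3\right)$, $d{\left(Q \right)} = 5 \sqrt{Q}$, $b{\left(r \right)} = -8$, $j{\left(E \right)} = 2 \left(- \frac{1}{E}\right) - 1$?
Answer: $\frac{1}{430} - 15 i \sqrt{2} \approx 0.0023256 - 21.213 i$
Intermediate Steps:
$j{\left(E \right)} = -1 - \frac{2}{E}$ ($j{\left(E \right)} = - \frac{2}{E} - 1 = -1 - \frac{2}{E}$)
$T = - 15 i \sqrt{2}$ ($T = 5 \sqrt{\frac{-2 - 2}{2}} \left(-3\right) = 5 \sqrt{\frac{1}{2} \left(-4\right)} \left(-3\right) = 5 \sqrt{-2} \left(-3\right) = 5 i \sqrt{2} \left(-3\right) = - 15 i \sqrt{2} \approx - 21.213 i$)
$\frac{1}{b{\left(-10 \right)} + 438} + T = \frac{1}{-8 + 438} - 15 i \sqrt{2} = \frac{1}{430} - 15 i \sqrt{2}$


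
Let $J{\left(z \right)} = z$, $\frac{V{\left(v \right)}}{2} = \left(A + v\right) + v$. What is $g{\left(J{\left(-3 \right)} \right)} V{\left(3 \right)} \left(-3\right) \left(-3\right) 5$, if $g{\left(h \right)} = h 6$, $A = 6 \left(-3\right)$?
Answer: $19440$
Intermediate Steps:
$A = -18$
$V{\left(v \right)} = -36 + 4 v$ ($V{\left(v \right)} = 2 \left(\left(-18 + v\right) + v\right) = 2 \left(-18 + 2 v\right) = -36 + 4 v$)
$g{\left(h \right)} = 6 h$
$g{\left(J{\left(-3 \right)} \right)} V{\left(3 \right)} \left(-3\right) \left(-3\right) 5 = 6 \left(-3\right) \left(-36 + 4 \cdot 3\right) \left(-3\right) \left(-3\right) 5 = - 18 \left(-36 + 12\right) 9 \cdot 5 = \left(-18\right) \left(-24\right) 45 = 432 \cdot 45 = 19440$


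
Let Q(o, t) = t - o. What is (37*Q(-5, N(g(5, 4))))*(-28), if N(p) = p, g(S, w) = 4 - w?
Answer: -5180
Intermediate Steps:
(37*Q(-5, N(g(5, 4))))*(-28) = (37*((4 - 1*4) - 1*(-5)))*(-28) = (37*((4 - 4) + 5))*(-28) = (37*(0 + 5))*(-28) = (37*5)*(-28) = 185*(-28) = -5180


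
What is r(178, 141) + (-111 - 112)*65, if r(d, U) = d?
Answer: -14317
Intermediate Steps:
r(178, 141) + (-111 - 112)*65 = 178 + (-111 - 112)*65 = 178 - 223*65 = 178 - 14495 = -14317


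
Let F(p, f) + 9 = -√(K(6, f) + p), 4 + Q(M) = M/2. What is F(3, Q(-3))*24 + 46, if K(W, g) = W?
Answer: -242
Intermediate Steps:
Q(M) = -4 + M/2
F(p, f) = -9 - √(6 + p)
F(3, Q(-3))*24 + 46 = (-9 - √(6 + 3))*24 + 46 = (-9 - √9)*24 + 46 = (-9 - 1*3)*24 + 46 = (-9 - 3)*24 + 46 = -12*24 + 46 = -288 + 46 = -242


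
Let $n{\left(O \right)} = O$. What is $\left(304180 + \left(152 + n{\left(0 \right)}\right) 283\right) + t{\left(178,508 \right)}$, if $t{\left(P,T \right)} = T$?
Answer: $347704$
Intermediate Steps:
$\left(304180 + \left(152 + n{\left(0 \right)}\right) 283\right) + t{\left(178,508 \right)} = \left(304180 + \left(152 + 0\right) 283\right) + 508 = \left(304180 + 152 \cdot 283\right) + 508 = \left(304180 + 43016\right) + 508 = 347196 + 508 = 347704$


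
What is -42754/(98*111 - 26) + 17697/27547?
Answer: -492848297/149470022 ≈ -3.2973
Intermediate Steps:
-42754/(98*111 - 26) + 17697/27547 = -42754/(10878 - 26) + 17697*(1/27547) = -42754/10852 + 17697/27547 = -42754*1/10852 + 17697/27547 = -21377/5426 + 17697/27547 = -492848297/149470022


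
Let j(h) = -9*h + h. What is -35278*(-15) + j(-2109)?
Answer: 546042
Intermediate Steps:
j(h) = -8*h
-35278*(-15) + j(-2109) = -35278*(-15) - 8*(-2109) = 529170 + 16872 = 546042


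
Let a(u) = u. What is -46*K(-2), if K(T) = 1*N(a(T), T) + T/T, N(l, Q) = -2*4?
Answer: 322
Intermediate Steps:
N(l, Q) = -8
K(T) = -7 (K(T) = 1*(-8) + T/T = -8 + 1 = -7)
-46*K(-2) = -46*(-7) = 322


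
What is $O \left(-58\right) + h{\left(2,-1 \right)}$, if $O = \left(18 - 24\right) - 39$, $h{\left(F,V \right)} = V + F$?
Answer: $2611$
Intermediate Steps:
$h{\left(F,V \right)} = F + V$
$O = -45$ ($O = -6 - 39 = -45$)
$O \left(-58\right) + h{\left(2,-1 \right)} = \left(-45\right) \left(-58\right) + \left(2 - 1\right) = 2610 + 1 = 2611$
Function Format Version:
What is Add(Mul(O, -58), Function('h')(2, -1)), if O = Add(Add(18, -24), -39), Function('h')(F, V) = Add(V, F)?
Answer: 2611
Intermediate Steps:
Function('h')(F, V) = Add(F, V)
O = -45 (O = Add(-6, -39) = -45)
Add(Mul(O, -58), Function('h')(2, -1)) = Add(Mul(-45, -58), Add(2, -1)) = Add(2610, 1) = 2611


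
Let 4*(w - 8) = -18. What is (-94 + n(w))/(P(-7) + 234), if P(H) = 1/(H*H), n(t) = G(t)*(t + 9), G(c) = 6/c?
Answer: -3556/11467 ≈ -0.31011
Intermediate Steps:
w = 7/2 (w = 8 + (¼)*(-18) = 8 - 9/2 = 7/2 ≈ 3.5000)
n(t) = 6*(9 + t)/t (n(t) = (6/t)*(t + 9) = (6/t)*(9 + t) = 6*(9 + t)/t)
P(H) = H⁻²
(-94 + n(w))/(P(-7) + 234) = (-94 + (6 + 54/(7/2)))/((-7)⁻² + 234) = (-94 + (6 + 54*(2/7)))/(1/49 + 234) = (-94 + (6 + 108/7))/(11467/49) = (-94 + 150/7)*(49/11467) = -508/7*49/11467 = -3556/11467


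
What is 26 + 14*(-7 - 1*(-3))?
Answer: -30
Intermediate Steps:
26 + 14*(-7 - 1*(-3)) = 26 + 14*(-7 + 3) = 26 + 14*(-4) = 26 - 56 = -30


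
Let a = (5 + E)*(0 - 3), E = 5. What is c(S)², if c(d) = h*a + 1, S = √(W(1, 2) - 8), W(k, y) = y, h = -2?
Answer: 3721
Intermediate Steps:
a = -30 (a = (5 + 5)*(0 - 3) = 10*(-3) = -30)
S = I*√6 (S = √(2 - 8) = √(-6) = I*√6 ≈ 2.4495*I)
c(d) = 61 (c(d) = -2*(-30) + 1 = 60 + 1 = 61)
c(S)² = 61² = 3721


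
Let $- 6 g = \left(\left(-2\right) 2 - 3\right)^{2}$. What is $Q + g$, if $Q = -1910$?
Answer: $- \frac{11509}{6} \approx -1918.2$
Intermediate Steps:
$g = - \frac{49}{6}$ ($g = - \frac{\left(\left(-2\right) 2 - 3\right)^{2}}{6} = - \frac{\left(-4 - 3\right)^{2}}{6} = - \frac{\left(-7\right)^{2}}{6} = \left(- \frac{1}{6}\right) 49 = - \frac{49}{6} \approx -8.1667$)
$Q + g = -1910 - \frac{49}{6} = - \frac{11509}{6}$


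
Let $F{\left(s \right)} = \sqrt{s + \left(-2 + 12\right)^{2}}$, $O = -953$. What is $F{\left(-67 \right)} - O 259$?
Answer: $246827 + \sqrt{33} \approx 2.4683 \cdot 10^{5}$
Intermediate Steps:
$F{\left(s \right)} = \sqrt{100 + s}$ ($F{\left(s \right)} = \sqrt{s + 10^{2}} = \sqrt{s + 100} = \sqrt{100 + s}$)
$F{\left(-67 \right)} - O 259 = \sqrt{100 - 67} - \left(-953\right) 259 = \sqrt{33} - -246827 = \sqrt{33} + 246827 = 246827 + \sqrt{33}$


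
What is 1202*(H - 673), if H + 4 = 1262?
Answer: 703170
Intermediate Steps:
H = 1258 (H = -4 + 1262 = 1258)
1202*(H - 673) = 1202*(1258 - 673) = 1202*585 = 703170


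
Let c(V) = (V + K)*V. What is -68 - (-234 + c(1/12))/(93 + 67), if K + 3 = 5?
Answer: -1533049/23040 ≈ -66.539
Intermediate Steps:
K = 2 (K = -3 + 5 = 2)
c(V) = V*(2 + V) (c(V) = (V + 2)*V = (2 + V)*V = V*(2 + V))
-68 - (-234 + c(1/12))/(93 + 67) = -68 - (-234 + (2 + 1/12)/12)/(93 + 67) = -68 - (-234 + (2 + 1/12)/12)/160 = -68 - (-234 + (1/12)*(25/12))/160 = -68 - (-234 + 25/144)/160 = -68 - (-33671)/(144*160) = -68 - 1*(-33671/23040) = -68 + 33671/23040 = -1533049/23040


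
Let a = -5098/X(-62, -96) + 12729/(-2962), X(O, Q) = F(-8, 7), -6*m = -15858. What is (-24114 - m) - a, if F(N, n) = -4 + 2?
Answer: -86791643/2962 ≈ -29302.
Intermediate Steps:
m = 2643 (m = -⅙*(-15858) = 2643)
F(N, n) = -2
X(O, Q) = -2
a = 7537409/2962 (a = -5098/(-2) + 12729/(-2962) = -5098*(-½) + 12729*(-1/2962) = 2549 - 12729/2962 = 7537409/2962 ≈ 2544.7)
(-24114 - m) - a = (-24114 - 1*2643) - 1*7537409/2962 = (-24114 - 2643) - 7537409/2962 = -26757 - 7537409/2962 = -86791643/2962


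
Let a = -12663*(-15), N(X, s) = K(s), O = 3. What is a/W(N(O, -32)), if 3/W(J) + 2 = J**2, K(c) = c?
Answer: 64707930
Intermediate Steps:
N(X, s) = s
a = 189945
W(J) = 3/(-2 + J**2)
a/W(N(O, -32)) = 189945/((3/(-2 + (-32)**2))) = 189945/((3/(-2 + 1024))) = 189945/((3/1022)) = 189945/((3*(1/1022))) = 189945/(3/1022) = 189945*(1022/3) = 64707930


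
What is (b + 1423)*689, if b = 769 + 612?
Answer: 1931956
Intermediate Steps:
b = 1381
(b + 1423)*689 = (1381 + 1423)*689 = 2804*689 = 1931956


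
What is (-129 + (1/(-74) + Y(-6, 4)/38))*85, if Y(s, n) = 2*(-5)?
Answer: -15449855/1406 ≈ -10989.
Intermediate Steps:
Y(s, n) = -10
(-129 + (1/(-74) + Y(-6, 4)/38))*85 = (-129 + (1/(-74) - 10/38))*85 = (-129 + (1*(-1/74) - 10*1/38))*85 = (-129 + (-1/74 - 5/19))*85 = (-129 - 389/1406)*85 = -181763/1406*85 = -15449855/1406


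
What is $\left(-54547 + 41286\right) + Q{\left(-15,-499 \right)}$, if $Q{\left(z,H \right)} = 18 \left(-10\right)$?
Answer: $-13441$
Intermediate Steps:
$Q{\left(z,H \right)} = -180$
$\left(-54547 + 41286\right) + Q{\left(-15,-499 \right)} = \left(-54547 + 41286\right) - 180 = -13261 - 180 = -13441$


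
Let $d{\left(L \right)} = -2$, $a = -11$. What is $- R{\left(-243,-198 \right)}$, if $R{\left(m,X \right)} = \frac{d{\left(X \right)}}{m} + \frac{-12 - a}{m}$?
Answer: $- \frac{1}{81} \approx -0.012346$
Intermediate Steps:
$R{\left(m,X \right)} = - \frac{3}{m}$ ($R{\left(m,X \right)} = - \frac{2}{m} + \frac{-12 - -11}{m} = - \frac{2}{m} + \frac{-12 + 11}{m} = - \frac{2}{m} - \frac{1}{m} = - \frac{3}{m}$)
$- R{\left(-243,-198 \right)} = - \frac{-3}{-243} = - \frac{\left(-3\right) \left(-1\right)}{243} = \left(-1\right) \frac{1}{81} = - \frac{1}{81}$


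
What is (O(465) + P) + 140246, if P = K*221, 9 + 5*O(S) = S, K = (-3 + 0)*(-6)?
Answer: 721576/5 ≈ 1.4432e+5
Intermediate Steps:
K = 18 (K = -3*(-6) = 18)
O(S) = -9/5 + S/5
P = 3978 (P = 18*221 = 3978)
(O(465) + P) + 140246 = ((-9/5 + (⅕)*465) + 3978) + 140246 = ((-9/5 + 93) + 3978) + 140246 = (456/5 + 3978) + 140246 = 20346/5 + 140246 = 721576/5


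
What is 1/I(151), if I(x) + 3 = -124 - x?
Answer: -1/278 ≈ -0.0035971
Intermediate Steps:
I(x) = -127 - x (I(x) = -3 + (-124 - x) = -127 - x)
1/I(151) = 1/(-127 - 1*151) = 1/(-127 - 151) = 1/(-278) = -1/278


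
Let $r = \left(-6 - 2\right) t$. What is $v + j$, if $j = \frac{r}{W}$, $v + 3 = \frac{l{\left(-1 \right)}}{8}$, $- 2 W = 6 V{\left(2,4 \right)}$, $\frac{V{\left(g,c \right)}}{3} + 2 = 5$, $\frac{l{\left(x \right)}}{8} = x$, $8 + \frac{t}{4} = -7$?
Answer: $- \frac{196}{9} \approx -21.778$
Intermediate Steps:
$t = -60$ ($t = -32 + 4 \left(-7\right) = -32 - 28 = -60$)
$l{\left(x \right)} = 8 x$
$r = 480$ ($r = \left(-6 - 2\right) \left(-60\right) = \left(-8\right) \left(-60\right) = 480$)
$V{\left(g,c \right)} = 9$ ($V{\left(g,c \right)} = -6 + 3 \cdot 5 = -6 + 15 = 9$)
$W = -27$ ($W = - \frac{6 \cdot 9}{2} = \left(- \frac{1}{2}\right) 54 = -27$)
$v = -4$ ($v = -3 + \frac{8 \left(-1\right)}{8} = -3 - 1 = -4$)
$j = - \frac{160}{9}$ ($j = \frac{480}{-27} = 480 \left(- \frac{1}{27}\right) = - \frac{160}{9} \approx -17.778$)
$v + j = -4 - \frac{160}{9} = - \frac{196}{9}$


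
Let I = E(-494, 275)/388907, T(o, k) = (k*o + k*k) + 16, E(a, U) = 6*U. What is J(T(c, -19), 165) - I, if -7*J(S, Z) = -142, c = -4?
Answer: 55213244/2722349 ≈ 20.281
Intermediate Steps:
T(o, k) = 16 + k**2 + k*o (T(o, k) = (k*o + k**2) + 16 = (k**2 + k*o) + 16 = 16 + k**2 + k*o)
J(S, Z) = 142/7 (J(S, Z) = -1/7*(-142) = 142/7)
I = 1650/388907 (I = (6*275)/388907 = 1650*(1/388907) = 1650/388907 ≈ 0.0042427)
J(T(c, -19), 165) - I = 142/7 - 1*1650/388907 = 142/7 - 1650/388907 = 55213244/2722349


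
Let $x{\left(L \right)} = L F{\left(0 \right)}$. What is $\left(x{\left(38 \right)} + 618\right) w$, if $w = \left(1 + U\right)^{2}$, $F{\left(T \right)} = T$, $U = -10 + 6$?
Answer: $5562$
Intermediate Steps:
$U = -4$
$w = 9$ ($w = \left(1 - 4\right)^{2} = \left(-3\right)^{2} = 9$)
$x{\left(L \right)} = 0$ ($x{\left(L \right)} = L 0 = 0$)
$\left(x{\left(38 \right)} + 618\right) w = \left(0 + 618\right) 9 = 618 \cdot 9 = 5562$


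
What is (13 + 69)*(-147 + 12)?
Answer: -11070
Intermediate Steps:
(13 + 69)*(-147 + 12) = 82*(-135) = -11070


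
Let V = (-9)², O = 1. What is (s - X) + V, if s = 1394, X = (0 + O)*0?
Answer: 1475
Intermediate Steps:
X = 0 (X = (0 + 1)*0 = 1*0 = 0)
V = 81
(s - X) + V = (1394 - 1*0) + 81 = (1394 + 0) + 81 = 1394 + 81 = 1475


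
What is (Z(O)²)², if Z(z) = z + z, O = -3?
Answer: 1296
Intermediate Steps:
Z(z) = 2*z
(Z(O)²)² = ((2*(-3))²)² = ((-6)²)² = 36² = 1296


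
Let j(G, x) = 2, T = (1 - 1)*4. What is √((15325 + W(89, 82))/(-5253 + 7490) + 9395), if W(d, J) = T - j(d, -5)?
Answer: 3*√5227605034/2237 ≈ 96.963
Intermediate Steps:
T = 0 (T = 0*4 = 0)
W(d, J) = -2 (W(d, J) = 0 - 1*2 = 0 - 2 = -2)
√((15325 + W(89, 82))/(-5253 + 7490) + 9395) = √((15325 - 2)/(-5253 + 7490) + 9395) = √(15323/2237 + 9395) = √(21031938/2237) = 3*√5227605034/2237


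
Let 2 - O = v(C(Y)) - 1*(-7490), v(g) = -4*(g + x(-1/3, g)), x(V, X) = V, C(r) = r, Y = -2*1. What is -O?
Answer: 22492/3 ≈ 7497.3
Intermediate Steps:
Y = -2
v(g) = 4/3 - 4*g (v(g) = -4*(g - 1/3) = -4*(g - 1*⅓) = -4*(g - ⅓) = -4*(-⅓ + g) = 4/3 - 4*g)
O = -22492/3 (O = 2 - ((4/3 - 4*(-2)) - 1*(-7490)) = 2 - ((4/3 + 8) + 7490) = 2 - (28/3 + 7490) = 2 - 1*22498/3 = 2 - 22498/3 = -22492/3 ≈ -7497.3)
-O = -1*(-22492/3) = 22492/3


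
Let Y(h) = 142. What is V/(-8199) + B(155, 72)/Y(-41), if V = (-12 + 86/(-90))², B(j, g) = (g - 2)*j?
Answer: 90047007256/1178811225 ≈ 76.388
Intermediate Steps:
B(j, g) = j*(-2 + g) (B(j, g) = (-2 + g)*j = j*(-2 + g))
V = 339889/2025 (V = (-12 + 86*(-1/90))² = (-12 - 43/45)² = (-583/45)² = 339889/2025 ≈ 167.85)
V/(-8199) + B(155, 72)/Y(-41) = (339889/2025)/(-8199) + (155*(-2 + 72))/142 = (339889/2025)*(-1/8199) + (155*70)*(1/142) = -339889/16602975 + 10850*(1/142) = -339889/16602975 + 5425/71 = 90047007256/1178811225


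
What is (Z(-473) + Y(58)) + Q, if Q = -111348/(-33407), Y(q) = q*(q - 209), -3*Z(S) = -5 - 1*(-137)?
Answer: -293937066/33407 ≈ -8798.7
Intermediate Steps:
Z(S) = -44 (Z(S) = -(-5 - 1*(-137))/3 = -(-5 + 137)/3 = -⅓*132 = -44)
Y(q) = q*(-209 + q)
Q = 111348/33407 (Q = -111348*(-1/33407) = 111348/33407 ≈ 3.3331)
(Z(-473) + Y(58)) + Q = (-44 + 58*(-209 + 58)) + 111348/33407 = (-44 + 58*(-151)) + 111348/33407 = (-44 - 8758) + 111348/33407 = -8802 + 111348/33407 = -293937066/33407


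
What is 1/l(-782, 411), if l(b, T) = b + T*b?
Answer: -1/322184 ≈ -3.1038e-6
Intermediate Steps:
1/l(-782, 411) = 1/(-782*(1 + 411)) = 1/(-782*412) = 1/(-322184) = -1/322184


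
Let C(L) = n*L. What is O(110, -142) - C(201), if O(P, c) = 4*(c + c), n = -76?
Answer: 14140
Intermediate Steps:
C(L) = -76*L
O(P, c) = 8*c (O(P, c) = 4*(2*c) = 8*c)
O(110, -142) - C(201) = 8*(-142) - (-76)*201 = -1136 - 1*(-15276) = -1136 + 15276 = 14140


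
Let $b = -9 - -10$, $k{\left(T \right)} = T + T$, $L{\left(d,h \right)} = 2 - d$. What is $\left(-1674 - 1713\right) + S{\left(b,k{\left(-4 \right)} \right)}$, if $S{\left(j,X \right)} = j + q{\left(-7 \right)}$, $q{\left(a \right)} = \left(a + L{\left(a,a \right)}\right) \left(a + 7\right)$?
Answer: $-3386$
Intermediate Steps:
$q{\left(a \right)} = 14 + 2 a$ ($q{\left(a \right)} = \left(a - \left(-2 + a\right)\right) \left(a + 7\right) = 2 \left(7 + a\right) = 14 + 2 a$)
$k{\left(T \right)} = 2 T$
$b = 1$ ($b = -9 + 10 = 1$)
$S{\left(j,X \right)} = j$ ($S{\left(j,X \right)} = j + \left(14 + 2 \left(-7\right)\right) = j + \left(14 - 14\right) = j + 0 = j$)
$\left(-1674 - 1713\right) + S{\left(b,k{\left(-4 \right)} \right)} = \left(-1674 - 1713\right) + 1 = -3387 + 1 = -3386$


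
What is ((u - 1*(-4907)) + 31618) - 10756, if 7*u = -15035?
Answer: 165348/7 ≈ 23621.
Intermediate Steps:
u = -15035/7 (u = (1/7)*(-15035) = -15035/7 ≈ -2147.9)
((u - 1*(-4907)) + 31618) - 10756 = ((-15035/7 - 1*(-4907)) + 31618) - 10756 = ((-15035/7 + 4907) + 31618) - 10756 = (19314/7 + 31618) - 10756 = 240640/7 - 10756 = 165348/7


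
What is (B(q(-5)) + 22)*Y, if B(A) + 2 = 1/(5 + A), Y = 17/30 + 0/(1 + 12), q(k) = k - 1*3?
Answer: 1003/90 ≈ 11.144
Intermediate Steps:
q(k) = -3 + k (q(k) = k - 3 = -3 + k)
Y = 17/30 (Y = 17*(1/30) + 0/13 = 17/30 + 0*(1/13) = 17/30 + 0 = 17/30 ≈ 0.56667)
B(A) = -2 + 1/(5 + A)
(B(q(-5)) + 22)*Y = ((-9 - 2*(-3 - 5))/(5 + (-3 - 5)) + 22)*(17/30) = ((-9 - 2*(-8))/(5 - 8) + 22)*(17/30) = ((-9 + 16)/(-3) + 22)*(17/30) = (-1/3*7 + 22)*(17/30) = (-7/3 + 22)*(17/30) = (59/3)*(17/30) = 1003/90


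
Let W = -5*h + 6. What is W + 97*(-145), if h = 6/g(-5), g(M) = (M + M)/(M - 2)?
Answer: -14080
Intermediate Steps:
g(M) = 2*M/(-2 + M) (g(M) = (2*M)/(-2 + M) = 2*M/(-2 + M))
h = 21/5 (h = 6/((2*(-5)/(-2 - 5))) = 6/((2*(-5)/(-7))) = 6/((2*(-5)*(-⅐))) = 6/(10/7) = 6*(7/10) = 21/5 ≈ 4.2000)
W = -15 (W = -5*21/5 + 6 = -21 + 6 = -15)
W + 97*(-145) = -15 + 97*(-145) = -15 - 14065 = -14080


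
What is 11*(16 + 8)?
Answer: 264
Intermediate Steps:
11*(16 + 8) = 11*24 = 264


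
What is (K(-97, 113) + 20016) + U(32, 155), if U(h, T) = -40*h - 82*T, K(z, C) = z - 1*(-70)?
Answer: 5999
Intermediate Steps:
K(z, C) = 70 + z (K(z, C) = z + 70 = 70 + z)
U(h, T) = -82*T - 40*h
(K(-97, 113) + 20016) + U(32, 155) = ((70 - 97) + 20016) + (-82*155 - 40*32) = (-27 + 20016) + (-12710 - 1280) = 19989 - 13990 = 5999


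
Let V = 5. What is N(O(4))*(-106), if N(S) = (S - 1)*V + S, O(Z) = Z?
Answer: -2014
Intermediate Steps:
N(S) = -5 + 6*S (N(S) = (S - 1)*5 + S = (-1 + S)*5 + S = (-5 + 5*S) + S = -5 + 6*S)
N(O(4))*(-106) = (-5 + 6*4)*(-106) = (-5 + 24)*(-106) = 19*(-106) = -2014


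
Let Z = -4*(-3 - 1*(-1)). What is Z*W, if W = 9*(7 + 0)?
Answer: 504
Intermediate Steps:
W = 63 (W = 9*7 = 63)
Z = 8 (Z = -4*(-3 + 1) = -4*(-2) = 8)
Z*W = 8*63 = 504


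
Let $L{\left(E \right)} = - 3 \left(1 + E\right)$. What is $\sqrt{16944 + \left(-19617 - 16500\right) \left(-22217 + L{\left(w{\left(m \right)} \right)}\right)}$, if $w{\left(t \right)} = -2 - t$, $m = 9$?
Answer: $\sqrt{801344823} \approx 28308.0$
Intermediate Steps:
$L{\left(E \right)} = -3 - 3 E$
$\sqrt{16944 + \left(-19617 - 16500\right) \left(-22217 + L{\left(w{\left(m \right)} \right)}\right)} = \sqrt{16944 + \left(-19617 - 16500\right) \left(-22217 - \left(3 + 3 \left(-2 - 9\right)\right)\right)} = \sqrt{16944 - 36117 \left(-22217 - \left(3 + 3 \left(-2 - 9\right)\right)\right)} = \sqrt{16944 - 36117 \left(-22217 - -30\right)} = \sqrt{16944 - 36117 \left(-22217 + \left(-3 + 33\right)\right)} = \sqrt{16944 - 36117 \left(-22217 + 30\right)} = \sqrt{16944 - -801327879} = \sqrt{16944 + 801327879} = \sqrt{801344823}$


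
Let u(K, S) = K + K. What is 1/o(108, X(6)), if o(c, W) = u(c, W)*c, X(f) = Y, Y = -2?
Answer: 1/23328 ≈ 4.2867e-5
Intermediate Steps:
u(K, S) = 2*K
X(f) = -2
o(c, W) = 2*c**2 (o(c, W) = (2*c)*c = 2*c**2)
1/o(108, X(6)) = 1/(2*108**2) = 1/(2*11664) = 1/23328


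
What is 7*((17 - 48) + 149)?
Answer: 826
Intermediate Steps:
7*((17 - 48) + 149) = 7*(-31 + 149) = 7*118 = 826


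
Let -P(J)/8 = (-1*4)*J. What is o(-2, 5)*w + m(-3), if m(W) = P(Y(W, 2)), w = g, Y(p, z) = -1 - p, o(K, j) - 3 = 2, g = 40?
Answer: 264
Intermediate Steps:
o(K, j) = 5 (o(K, j) = 3 + 2 = 5)
w = 40
P(J) = 32*J (P(J) = -8*(-1*4)*J = -(-32)*J = 32*J)
m(W) = -32 - 32*W (m(W) = 32*(-1 - W) = -32 - 32*W)
o(-2, 5)*w + m(-3) = 5*40 + (-32 - 32*(-3)) = 200 + (-32 + 96) = 200 + 64 = 264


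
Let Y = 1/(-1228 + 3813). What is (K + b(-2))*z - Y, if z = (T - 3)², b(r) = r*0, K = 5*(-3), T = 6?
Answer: -348976/2585 ≈ -135.00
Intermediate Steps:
K = -15
b(r) = 0
z = 9 (z = (6 - 3)² = 3² = 9)
Y = 1/2585 ≈ 0.00038685
(K + b(-2))*z - Y = (-15 + 0)*9 - 1*1/2585 = -15*9 - 1/2585 = -135 - 1/2585 = -348976/2585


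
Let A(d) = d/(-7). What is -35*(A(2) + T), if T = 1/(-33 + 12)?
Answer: 35/3 ≈ 11.667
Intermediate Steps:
A(d) = -d/7 (A(d) = d*(-⅐) = -d/7)
T = -1/21 (T = 1/(-21) = -1/21 ≈ -0.047619)
-35*(A(2) + T) = -35*(-⅐*2 - 1/21) = -35*(-2/7 - 1/21) = -35*(-⅓) = 35/3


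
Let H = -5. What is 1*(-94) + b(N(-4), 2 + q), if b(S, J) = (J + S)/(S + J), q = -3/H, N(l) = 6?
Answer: -93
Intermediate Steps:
q = ⅗ (q = -3/(-5) = -3*(-⅕) = ⅗ ≈ 0.60000)
b(S, J) = 1 (b(S, J) = (J + S)/(J + S) = 1)
1*(-94) + b(N(-4), 2 + q) = 1*(-94) + 1 = -94 + 1 = -93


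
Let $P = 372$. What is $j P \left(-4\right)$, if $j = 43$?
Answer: $-63984$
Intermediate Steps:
$j P \left(-4\right) = 43 \cdot 372 \left(-4\right) = 43 \left(-1488\right) = -63984$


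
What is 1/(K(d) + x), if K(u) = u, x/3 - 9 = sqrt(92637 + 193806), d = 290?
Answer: -317/2477498 + 927*sqrt(3)/2477498 ≈ 0.00052013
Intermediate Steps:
x = 27 + 927*sqrt(3) (x = 27 + 3*sqrt(92637 + 193806) = 27 + 3*sqrt(286443) = 27 + 3*(309*sqrt(3)) = 27 + 927*sqrt(3) ≈ 1632.6)
1/(K(d) + x) = 1/(290 + (27 + 927*sqrt(3))) = 1/(317 + 927*sqrt(3))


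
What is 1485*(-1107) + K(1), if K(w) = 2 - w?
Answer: -1643894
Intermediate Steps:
1485*(-1107) + K(1) = 1485*(-1107) + (2 - 1*1) = -1643895 + (2 - 1) = -1643895 + 1 = -1643894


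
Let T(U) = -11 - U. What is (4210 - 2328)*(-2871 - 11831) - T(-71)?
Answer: -27669224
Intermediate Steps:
(4210 - 2328)*(-2871 - 11831) - T(-71) = (4210 - 2328)*(-2871 - 11831) - (-11 - 1*(-71)) = 1882*(-14702) - (-11 + 71) = -27669164 - 1*60 = -27669164 - 60 = -27669224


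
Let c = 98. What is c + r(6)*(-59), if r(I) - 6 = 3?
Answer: -433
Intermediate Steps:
r(I) = 9 (r(I) = 6 + 3 = 9)
c + r(6)*(-59) = 98 + 9*(-59) = 98 - 531 = -433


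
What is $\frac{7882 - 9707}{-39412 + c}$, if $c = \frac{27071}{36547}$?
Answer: $\frac{2899925}{62624491} \approx 0.046307$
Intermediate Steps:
$c = \frac{1177}{1589}$ ($c = 27071 \cdot \frac{1}{36547} = \frac{1177}{1589} \approx 0.74072$)
$\frac{7882 - 9707}{-39412 + c} = \frac{7882 - 9707}{-39412 + \frac{1177}{1589}} = - \frac{1825}{- \frac{62624491}{1589}} = \left(-1825\right) \left(- \frac{1589}{62624491}\right) = \frac{2899925}{62624491}$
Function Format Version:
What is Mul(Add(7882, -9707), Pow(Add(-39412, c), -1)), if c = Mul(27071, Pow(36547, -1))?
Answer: Rational(2899925, 62624491) ≈ 0.046307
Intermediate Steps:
c = Rational(1177, 1589) (c = Mul(27071, Rational(1, 36547)) = Rational(1177, 1589) ≈ 0.74072)
Mul(Add(7882, -9707), Pow(Add(-39412, c), -1)) = Mul(Add(7882, -9707), Pow(Add(-39412, Rational(1177, 1589)), -1)) = Mul(-1825, Pow(Rational(-62624491, 1589), -1)) = Mul(-1825, Rational(-1589, 62624491)) = Rational(2899925, 62624491)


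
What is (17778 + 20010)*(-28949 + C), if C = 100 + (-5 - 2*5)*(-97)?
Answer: -1035164472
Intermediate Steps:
C = 1555 (C = 100 + (-5 - 10)*(-97) = 100 - 15*(-97) = 100 + 1455 = 1555)
(17778 + 20010)*(-28949 + C) = (17778 + 20010)*(-28949 + 1555) = 37788*(-27394) = -1035164472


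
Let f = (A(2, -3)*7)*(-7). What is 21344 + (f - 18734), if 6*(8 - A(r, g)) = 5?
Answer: 13553/6 ≈ 2258.8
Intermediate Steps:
A(r, g) = 43/6 (A(r, g) = 8 - 1/6*5 = 8 - 5/6 = 43/6)
f = -2107/6 (f = ((43/6)*7)*(-7) = (301/6)*(-7) = -2107/6 ≈ -351.17)
21344 + (f - 18734) = 21344 + (-2107/6 - 18734) = 21344 - 114511/6 = 13553/6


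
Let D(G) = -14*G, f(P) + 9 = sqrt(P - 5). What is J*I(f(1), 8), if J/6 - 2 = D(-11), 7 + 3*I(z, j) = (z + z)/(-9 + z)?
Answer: -76596/41 - 1404*I/41 ≈ -1868.2 - 34.244*I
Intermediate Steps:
f(P) = -9 + sqrt(-5 + P) (f(P) = -9 + sqrt(P - 5) = -9 + sqrt(-5 + P))
I(z, j) = -7/3 + 2*z/(3*(-9 + z)) (I(z, j) = -7/3 + ((z + z)/(-9 + z))/3 = -7/3 + ((2*z)/(-9 + z))/3 = -7/3 + (2*z/(-9 + z))/3 = -7/3 + 2*z/(3*(-9 + z)))
J = 936 (J = 12 + 6*(-14*(-11)) = 12 + 6*154 = 12 + 924 = 936)
J*I(f(1), 8) = 936*((63 - 5*(-9 + sqrt(-5 + 1)))/(3*(-9 + (-9 + sqrt(-5 + 1))))) = 936*((63 - 5*(-9 + sqrt(-4)))/(3*(-9 + (-9 + sqrt(-4))))) = 936*((63 - 5*(-9 + 2*I))/(3*(-9 + (-9 + 2*I)))) = 936*((63 + (45 - 10*I))/(3*(-18 + 2*I))) = 936*(((-18 - 2*I)/328)*(108 - 10*I)/3) = 936*((-18 - 2*I)*(108 - 10*I)/984) = 39*(-18 - 2*I)*(108 - 10*I)/41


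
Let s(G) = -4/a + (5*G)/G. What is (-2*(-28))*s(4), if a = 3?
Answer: 616/3 ≈ 205.33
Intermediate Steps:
s(G) = 11/3 (s(G) = -4/3 + (5*G)/G = -4*⅓ + 5 = -4/3 + 5 = 11/3)
(-2*(-28))*s(4) = -2*(-28)*(11/3) = 56*(11/3) = 616/3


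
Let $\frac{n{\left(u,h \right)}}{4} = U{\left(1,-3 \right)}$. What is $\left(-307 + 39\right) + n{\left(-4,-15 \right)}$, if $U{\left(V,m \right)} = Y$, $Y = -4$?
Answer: $-284$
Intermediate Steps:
$U{\left(V,m \right)} = -4$
$n{\left(u,h \right)} = -16$ ($n{\left(u,h \right)} = 4 \left(-4\right) = -16$)
$\left(-307 + 39\right) + n{\left(-4,-15 \right)} = \left(-307 + 39\right) - 16 = -268 - 16 = -284$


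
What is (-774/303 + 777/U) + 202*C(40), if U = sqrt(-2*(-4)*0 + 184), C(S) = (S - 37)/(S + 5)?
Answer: 16532/1515 + 777*sqrt(46)/92 ≈ 68.193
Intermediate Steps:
C(S) = (-37 + S)/(5 + S)
U = 2*sqrt(46) (U = sqrt(8*0 + 184) = sqrt(0 + 184) = sqrt(184) = 2*sqrt(46) ≈ 13.565)
(-774/303 + 777/U) + 202*C(40) = (-774/303 + 777/((2*sqrt(46)))) + 202*((-37 + 40)/(5 + 40)) = (-774*1/303 + 777*(sqrt(46)/92)) + 202*(3/45) = (-258/101 + 777*sqrt(46)/92) + 202*((1/45)*3) = (-258/101 + 777*sqrt(46)/92) + 202*(1/15) = (-258/101 + 777*sqrt(46)/92) + 202/15 = 16532/1515 + 777*sqrt(46)/92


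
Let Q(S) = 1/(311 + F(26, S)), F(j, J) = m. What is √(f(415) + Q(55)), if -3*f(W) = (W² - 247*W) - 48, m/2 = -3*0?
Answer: I*√2246248193/311 ≈ 152.39*I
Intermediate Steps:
m = 0 (m = 2*(-3*0) = 2*0 = 0)
F(j, J) = 0
f(W) = 16 - W²/3 + 247*W/3 (f(W) = -((W² - 247*W) - 48)/3 = -(-48 + W² - 247*W)/3 = 16 - W²/3 + 247*W/3)
Q(S) = 1/311 (Q(S) = 1/(311 + 0) = 1/311)
√(f(415) + Q(55)) = √((16 - ⅓*415² + (247/3)*415) + 1/311) = √((16 - ⅓*172225 + 102505/3) + 1/311) = √((16 - 172225/3 + 102505/3) + 1/311) = √(-23224 + 1/311) = √(-7222663/311) = I*√2246248193/311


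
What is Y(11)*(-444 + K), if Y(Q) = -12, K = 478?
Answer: -408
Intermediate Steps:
Y(11)*(-444 + K) = -12*(-444 + 478) = -12*34 = -408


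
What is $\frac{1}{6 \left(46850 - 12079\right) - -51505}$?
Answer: $\frac{1}{260131} \approx 3.8442 \cdot 10^{-6}$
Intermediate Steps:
$\frac{1}{6 \left(46850 - 12079\right) - -51505} = \frac{1}{6 \cdot 34771 + 51505} = \frac{1}{208626 + 51505} = \frac{1}{260131}$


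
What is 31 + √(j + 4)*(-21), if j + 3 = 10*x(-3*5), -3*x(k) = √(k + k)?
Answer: 31 - 7*√(9 - 30*I*√30) ≈ -34.21 + 61.736*I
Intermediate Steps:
x(k) = -√2*√k/3 (x(k) = -√(k + k)/3 = -√2*√k/3)
j = -3 - 10*I*√30/3 (j = -3 + 10*(-√2*√(-3*5)/3) = -3 + 10*(-√2*√(-15)/3) = -3 + 10*(-√2*I*√15/3) = -3 + 10*(-I*√30/3) = -3 - 10*I*√30/3 ≈ -3.0 - 18.257*I)
31 + √(j + 4)*(-21) = 31 + √((-3 - 10*I*√30/3) + 4)*(-21) = 31 + √(1 - 10*I*√30/3)*(-21) = 31 - 21*√(1 - 10*I*√30/3)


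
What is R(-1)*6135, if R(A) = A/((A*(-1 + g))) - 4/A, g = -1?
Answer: 42945/2 ≈ 21473.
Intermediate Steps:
R(A) = -½ - 4/A (R(A) = A/((A*(-1 - 1))) - 4/A = A/((A*(-2))) - 4/A = A/((-2*A)) - 4/A = A*(-1/(2*A)) - 4/A = -½ - 4/A)
R(-1)*6135 = ((½)*(-8 - 1*(-1))/(-1))*6135 = ((½)*(-1)*(-8 + 1))*6135 = ((½)*(-1)*(-7))*6135 = (7/2)*6135 = 42945/2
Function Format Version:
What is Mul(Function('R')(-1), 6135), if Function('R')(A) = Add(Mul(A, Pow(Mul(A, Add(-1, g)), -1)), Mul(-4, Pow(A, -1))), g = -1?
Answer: Rational(42945, 2) ≈ 21473.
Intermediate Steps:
Function('R')(A) = Add(Rational(-1, 2), Mul(-4, Pow(A, -1))) (Function('R')(A) = Add(Mul(A, Pow(Mul(A, Add(-1, -1)), -1)), Mul(-4, Pow(A, -1))) = Add(Mul(A, Pow(Mul(A, -2), -1)), Mul(-4, Pow(A, -1))) = Add(Mul(A, Pow(Mul(-2, A), -1)), Mul(-4, Pow(A, -1))) = Add(Mul(A, Mul(Rational(-1, 2), Pow(A, -1))), Mul(-4, Pow(A, -1))) = Add(Rational(-1, 2), Mul(-4, Pow(A, -1))))
Mul(Function('R')(-1), 6135) = Mul(Mul(Rational(1, 2), Pow(-1, -1), Add(-8, Mul(-1, -1))), 6135) = Mul(Mul(Rational(1, 2), -1, Add(-8, 1)), 6135) = Mul(Mul(Rational(1, 2), -1, -7), 6135) = Mul(Rational(7, 2), 6135) = Rational(42945, 2)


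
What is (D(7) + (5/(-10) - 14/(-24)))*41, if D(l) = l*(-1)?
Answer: -3403/12 ≈ -283.58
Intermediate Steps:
D(l) = -l
(D(7) + (5/(-10) - 14/(-24)))*41 = (-1*7 + (5/(-10) - 14/(-24)))*41 = (-7 + (5*(-1/10) - 14*(-1/24)))*41 = (-7 + (-1/2 + 7/12))*41 = (-7 + 1/12)*41 = -83/12*41 = -3403/12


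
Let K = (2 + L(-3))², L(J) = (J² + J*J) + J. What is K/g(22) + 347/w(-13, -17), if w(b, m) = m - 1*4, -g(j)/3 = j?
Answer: -3219/154 ≈ -20.903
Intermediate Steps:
L(J) = J + 2*J² (L(J) = (J² + J²) + J = 2*J² + J = J + 2*J²)
g(j) = -3*j
K = 289 (K = (2 - 3*(1 + 2*(-3)))² = (2 - 3*(1 - 6))² = (2 - 3*(-5))² = (2 + 15)² = 17² = 289)
w(b, m) = -4 + m (w(b, m) = m - 4 = -4 + m)
K/g(22) + 347/w(-13, -17) = 289/((-3*22)) + 347/(-4 - 17) = 289/(-66) + 347/(-21) = 289*(-1/66) + 347*(-1/21) = -289/66 - 347/21 = -3219/154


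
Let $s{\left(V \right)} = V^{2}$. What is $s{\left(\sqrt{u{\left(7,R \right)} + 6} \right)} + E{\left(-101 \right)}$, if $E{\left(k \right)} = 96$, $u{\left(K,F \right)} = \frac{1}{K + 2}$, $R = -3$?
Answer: $\frac{919}{9} \approx 102.11$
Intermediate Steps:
$u{\left(K,F \right)} = \frac{1}{2 + K}$
$s{\left(\sqrt{u{\left(7,R \right)} + 6} \right)} + E{\left(-101 \right)} = \left(\sqrt{\frac{1}{2 + 7} + 6}\right)^{2} + 96 = \left(\sqrt{\frac{1}{9} + 6}\right)^{2} + 96 = \left(\sqrt{\frac{55}{9}}\right)^{2} + 96 = \left(\frac{\sqrt{55}}{3}\right)^{2} + 96 = \frac{55}{9} + 96 = \frac{919}{9}$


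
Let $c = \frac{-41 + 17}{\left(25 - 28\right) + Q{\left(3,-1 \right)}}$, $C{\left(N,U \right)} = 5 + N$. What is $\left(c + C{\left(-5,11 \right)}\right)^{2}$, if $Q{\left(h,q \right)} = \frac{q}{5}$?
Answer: $\frac{225}{4} \approx 56.25$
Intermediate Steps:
$Q{\left(h,q \right)} = \frac{q}{5}$ ($Q{\left(h,q \right)} = q \frac{1}{5} = \frac{q}{5}$)
$c = \frac{15}{2}$ ($c = \frac{-41 + 17}{\left(25 - 28\right) + \frac{1}{5} \left(-1\right)} = - \frac{24}{-3 - \frac{1}{5}} = - \frac{24}{- \frac{16}{5}} = \left(-24\right) \left(- \frac{5}{16}\right) = \frac{15}{2} \approx 7.5$)
$\left(c + C{\left(-5,11 \right)}\right)^{2} = \left(\frac{15}{2} + \left(5 - 5\right)\right)^{2} = \left(\frac{15}{2} + 0\right)^{2} = \left(\frac{15}{2}\right)^{2} = \frac{225}{4}$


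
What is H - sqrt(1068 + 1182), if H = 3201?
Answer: 3201 - 15*sqrt(10) ≈ 3153.6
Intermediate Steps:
H - sqrt(1068 + 1182) = 3201 - sqrt(1068 + 1182) = 3201 - sqrt(2250) = 3201 - 15*sqrt(10)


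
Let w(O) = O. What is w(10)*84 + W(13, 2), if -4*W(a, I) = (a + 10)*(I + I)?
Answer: 817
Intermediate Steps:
W(a, I) = -I*(10 + a)/2 (W(a, I) = -(a + 10)*(I + I)/4 = -(10 + a)*2*I/4 = -I*(10 + a)/2)
w(10)*84 + W(13, 2) = 10*84 - ½*2*(10 + 13) = 840 - ½*2*23 = 840 - 23 = 817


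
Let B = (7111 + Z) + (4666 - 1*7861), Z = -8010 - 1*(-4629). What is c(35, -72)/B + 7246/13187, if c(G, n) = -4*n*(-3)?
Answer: -7516958/7055045 ≈ -1.0655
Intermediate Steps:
Z = -3381 (Z = -8010 + 4629 = -3381)
c(G, n) = 12*n
B = 535 (B = (7111 - 3381) + (4666 - 1*7861) = 3730 + (4666 - 7861) = 3730 - 3195 = 535)
c(35, -72)/B + 7246/13187 = (12*(-72))/535 + 7246/13187 = -864*1/535 + 7246*(1/13187) = -864/535 + 7246/13187 = -7516958/7055045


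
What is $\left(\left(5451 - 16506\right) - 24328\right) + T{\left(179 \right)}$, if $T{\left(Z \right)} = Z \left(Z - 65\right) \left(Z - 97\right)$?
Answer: $1637909$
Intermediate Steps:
$T{\left(Z \right)} = Z \left(-97 + Z\right) \left(-65 + Z\right)$ ($T{\left(Z \right)} = Z \left(-65 + Z\right) \left(-97 + Z\right) = Z \left(-97 + Z\right) \left(-65 + Z\right)$)
$\left(\left(5451 - 16506\right) - 24328\right) + T{\left(179 \right)} = \left(\left(5451 - 16506\right) - 24328\right) + 179 \left(6305 + 179^{2} - 28998\right) = \left(\left(5451 - 16506\right) - 24328\right) + 179 \left(6305 + 32041 - 28998\right) = \left(-11055 - 24328\right) + 179 \cdot 9348 = -35383 + 1673292 = 1637909$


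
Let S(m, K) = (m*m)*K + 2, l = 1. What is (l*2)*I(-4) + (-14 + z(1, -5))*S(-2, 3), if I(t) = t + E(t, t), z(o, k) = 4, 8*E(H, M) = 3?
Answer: -589/4 ≈ -147.25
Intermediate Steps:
E(H, M) = 3/8 (E(H, M) = (1/8)*3 = 3/8)
S(m, K) = 2 + K*m**2 (S(m, K) = m**2*K + 2 = K*m**2 + 2 = 2 + K*m**2)
I(t) = 3/8 + t (I(t) = t + 3/8 = 3/8 + t)
(l*2)*I(-4) + (-14 + z(1, -5))*S(-2, 3) = (1*2)*(3/8 - 4) + (-14 + 4)*(2 + 3*(-2)**2) = 2*(-29/8) - 10*(2 + 3*4) = -29/4 - 10*(2 + 12) = -29/4 - 10*14 = -29/4 - 140 = -589/4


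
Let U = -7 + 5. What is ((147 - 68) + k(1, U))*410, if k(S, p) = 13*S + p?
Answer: 36900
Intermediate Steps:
U = -2
k(S, p) = p + 13*S
((147 - 68) + k(1, U))*410 = ((147 - 68) + (-2 + 13*1))*410 = (79 + (-2 + 13))*410 = (79 + 11)*410 = 90*410 = 36900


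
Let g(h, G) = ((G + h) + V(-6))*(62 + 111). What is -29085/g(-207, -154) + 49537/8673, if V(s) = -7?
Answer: 3405977773/552157872 ≈ 6.1685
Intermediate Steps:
g(h, G) = -1211 + 173*G + 173*h (g(h, G) = ((G + h) - 7)*(62 + 111) = (-7 + G + h)*173 = -1211 + 173*G + 173*h)
-29085/g(-207, -154) + 49537/8673 = -29085/(-1211 + 173*(-154) + 173*(-207)) + 49537/8673 = -29085/(-1211 - 26642 - 35811) + 49537*(1/8673) = -29085/(-63664) + 49537/8673 = -29085*(-1/63664) + 49537/8673 = 29085/63664 + 49537/8673 = 3405977773/552157872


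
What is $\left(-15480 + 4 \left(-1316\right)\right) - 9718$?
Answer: $-30462$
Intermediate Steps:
$\left(-15480 + 4 \left(-1316\right)\right) - 9718 = \left(-15480 - 5264\right) - 9718 = -20744 - 9718 = -30462$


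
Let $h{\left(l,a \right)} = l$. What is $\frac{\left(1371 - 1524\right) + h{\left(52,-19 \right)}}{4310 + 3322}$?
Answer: $- \frac{101}{7632} \approx -0.013234$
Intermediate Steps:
$\frac{\left(1371 - 1524\right) + h{\left(52,-19 \right)}}{4310 + 3322} = \frac{\left(1371 - 1524\right) + 52}{4310 + 3322} = \frac{\left(1371 - 1524\right) + 52}{7632} = \left(-153 + 52\right) \frac{1}{7632} = \left(-101\right) \frac{1}{7632} = - \frac{101}{7632}$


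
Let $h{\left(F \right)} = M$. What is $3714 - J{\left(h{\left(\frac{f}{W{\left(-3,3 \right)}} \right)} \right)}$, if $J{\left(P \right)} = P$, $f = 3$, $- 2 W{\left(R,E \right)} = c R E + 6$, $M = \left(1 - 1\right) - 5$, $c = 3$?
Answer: $3719$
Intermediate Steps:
$M = -5$ ($M = 0 - 5 = -5$)
$W{\left(R,E \right)} = -3 - \frac{3 E R}{2}$ ($W{\left(R,E \right)} = - \frac{3 R E + 6}{2} = - \frac{3 E R + 6}{2} = - \frac{6 + 3 E R}{2} = -3 - \frac{3 E R}{2}$)
$h{\left(F \right)} = -5$
$3714 - J{\left(h{\left(\frac{f}{W{\left(-3,3 \right)}} \right)} \right)} = 3714 - -5 = 3714 + 5 = 3719$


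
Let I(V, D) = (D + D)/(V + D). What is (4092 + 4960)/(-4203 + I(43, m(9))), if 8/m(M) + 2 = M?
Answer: -2797068/1298711 ≈ -2.1537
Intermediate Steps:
m(M) = 8/(-2 + M)
I(V, D) = 2*D/(D + V) (I(V, D) = (2*D)/(D + V) = 2*D/(D + V))
(4092 + 4960)/(-4203 + I(43, m(9))) = (4092 + 4960)/(-4203 + 2*(8/(-2 + 9))/(8/(-2 + 9) + 43)) = 9052/(-4203 + 2*(8/7)/(8/7 + 43)) = 9052/(-4203 + 2*(8/7)/(309/7)) = 9052/(-4203 + 2*(8/7)*(7/309)) = 9052/(-4203 + 16/309) = 9052/(-1298711/309) = 9052*(-309/1298711) = -2797068/1298711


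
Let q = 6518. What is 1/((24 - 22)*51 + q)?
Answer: 1/6620 ≈ 0.00015106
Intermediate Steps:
1/((24 - 22)*51 + q) = 1/((24 - 22)*51 + 6518) = 1/(2*51 + 6518) = 1/(102 + 6518) = 1/6620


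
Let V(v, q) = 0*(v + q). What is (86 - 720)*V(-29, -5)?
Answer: 0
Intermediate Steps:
V(v, q) = 0 (V(v, q) = 0*(q + v) = 0)
(86 - 720)*V(-29, -5) = (86 - 720)*0 = -634*0 = 0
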